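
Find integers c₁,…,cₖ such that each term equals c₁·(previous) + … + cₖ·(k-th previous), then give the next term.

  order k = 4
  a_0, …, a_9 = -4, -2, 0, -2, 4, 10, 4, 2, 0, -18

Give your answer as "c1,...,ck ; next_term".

1,-1,1,-2 ; -24

  a_4 = 1·-2 + -1·0 + 1·-2 + -2·-4 = 4
  a_5 = 1·4 + -1·-2 + 1·0 + -2·-2 = 10
  a_6 = 1·10 + -1·4 + 1·-2 + -2·0 = 4
  a_7 = 1·4 + -1·10 + 1·4 + -2·-2 = 2
  a_8 = 1·2 + -1·4 + 1·10 + -2·4 = 0
  a_9 = 1·0 + -1·2 + 1·4 + -2·10 = -18
  a_10 = 1·-18 + -1·0 + 1·2 + -2·4 = -24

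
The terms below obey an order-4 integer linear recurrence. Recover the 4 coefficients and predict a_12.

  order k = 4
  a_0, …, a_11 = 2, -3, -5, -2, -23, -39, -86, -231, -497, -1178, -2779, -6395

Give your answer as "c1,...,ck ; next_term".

1,2,3,-1 ; -14990

  a_4 = 1·-2 + 2·-5 + 3·-3 + -1·2 = -23
  a_5 = 1·-23 + 2·-2 + 3·-5 + -1·-3 = -39
  a_6 = 1·-39 + 2·-23 + 3·-2 + -1·-5 = -86
  a_7 = 1·-86 + 2·-39 + 3·-23 + -1·-2 = -231
  a_8 = 1·-231 + 2·-86 + 3·-39 + -1·-23 = -497
  a_9 = 1·-497 + 2·-231 + 3·-86 + -1·-39 = -1178
  a_10 = 1·-1178 + 2·-497 + 3·-231 + -1·-86 = -2779
  a_11 = 1·-2779 + 2·-1178 + 3·-497 + -1·-231 = -6395
  a_12 = 1·-6395 + 2·-2779 + 3·-1178 + -1·-497 = -14990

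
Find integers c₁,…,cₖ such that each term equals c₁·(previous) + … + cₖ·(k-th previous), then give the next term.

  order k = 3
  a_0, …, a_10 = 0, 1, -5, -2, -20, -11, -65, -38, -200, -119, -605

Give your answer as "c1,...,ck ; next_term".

  a_3 = 1·-5 + 3·1 + -3·0 = -2
  a_4 = 1·-2 + 3·-5 + -3·1 = -20
  a_5 = 1·-20 + 3·-2 + -3·-5 = -11
  a_6 = 1·-11 + 3·-20 + -3·-2 = -65
  a_7 = 1·-65 + 3·-11 + -3·-20 = -38
  a_8 = 1·-38 + 3·-65 + -3·-11 = -200
  a_9 = 1·-200 + 3·-38 + -3·-65 = -119
  a_10 = 1·-119 + 3·-200 + -3·-38 = -605
  a_11 = 1·-605 + 3·-119 + -3·-200 = -362

1,3,-3 ; -362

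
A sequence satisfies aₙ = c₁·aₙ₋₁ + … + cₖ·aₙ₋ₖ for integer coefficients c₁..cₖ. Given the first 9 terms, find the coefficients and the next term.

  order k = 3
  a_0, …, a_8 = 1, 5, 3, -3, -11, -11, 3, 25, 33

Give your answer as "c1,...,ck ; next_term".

1,-1,-1 ; 5

  a_3 = 1·3 + -1·5 + -1·1 = -3
  a_4 = 1·-3 + -1·3 + -1·5 = -11
  a_5 = 1·-11 + -1·-3 + -1·3 = -11
  a_6 = 1·-11 + -1·-11 + -1·-3 = 3
  a_7 = 1·3 + -1·-11 + -1·-11 = 25
  a_8 = 1·25 + -1·3 + -1·-11 = 33
  a_9 = 1·33 + -1·25 + -1·3 = 5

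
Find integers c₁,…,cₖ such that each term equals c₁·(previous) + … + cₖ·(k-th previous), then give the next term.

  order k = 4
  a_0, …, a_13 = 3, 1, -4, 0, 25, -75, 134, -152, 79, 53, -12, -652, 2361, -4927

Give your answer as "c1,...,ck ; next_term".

  a_4 = -3·0 + -3·-4 + 1·1 + 4·3 = 25
  a_5 = -3·25 + -3·0 + 1·-4 + 4·1 = -75
  a_6 = -3·-75 + -3·25 + 1·0 + 4·-4 = 134
  a_7 = -3·134 + -3·-75 + 1·25 + 4·0 = -152
  a_8 = -3·-152 + -3·134 + 1·-75 + 4·25 = 79
  a_9 = -3·79 + -3·-152 + 1·134 + 4·-75 = 53
  a_10 = -3·53 + -3·79 + 1·-152 + 4·134 = -12
  a_11 = -3·-12 + -3·53 + 1·79 + 4·-152 = -652
  a_12 = -3·-652 + -3·-12 + 1·53 + 4·79 = 2361
  a_13 = -3·2361 + -3·-652 + 1·-12 + 4·53 = -4927
  a_14 = -3·-4927 + -3·2361 + 1·-652 + 4·-12 = 6998

-3,-3,1,4 ; 6998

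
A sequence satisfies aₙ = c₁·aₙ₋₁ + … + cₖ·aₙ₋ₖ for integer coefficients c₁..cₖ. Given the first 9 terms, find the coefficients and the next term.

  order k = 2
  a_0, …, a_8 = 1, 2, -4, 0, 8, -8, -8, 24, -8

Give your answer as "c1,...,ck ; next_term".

-1,-2 ; -40

  a_2 = -1·2 + -2·1 = -4
  a_3 = -1·-4 + -2·2 = 0
  a_4 = -1·0 + -2·-4 = 8
  a_5 = -1·8 + -2·0 = -8
  a_6 = -1·-8 + -2·8 = -8
  a_7 = -1·-8 + -2·-8 = 24
  a_8 = -1·24 + -2·-8 = -8
  a_9 = -1·-8 + -2·24 = -40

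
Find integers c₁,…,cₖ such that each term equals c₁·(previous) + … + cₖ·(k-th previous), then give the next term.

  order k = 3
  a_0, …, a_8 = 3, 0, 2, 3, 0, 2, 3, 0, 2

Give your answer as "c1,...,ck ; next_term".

0,0,1 ; 3

  a_3 = 0·2 + 0·0 + 1·3 = 3
  a_4 = 0·3 + 0·2 + 1·0 = 0
  a_5 = 0·0 + 0·3 + 1·2 = 2
  a_6 = 0·2 + 0·0 + 1·3 = 3
  a_7 = 0·3 + 0·2 + 1·0 = 0
  a_8 = 0·0 + 0·3 + 1·2 = 2
  a_9 = 0·2 + 0·0 + 1·3 = 3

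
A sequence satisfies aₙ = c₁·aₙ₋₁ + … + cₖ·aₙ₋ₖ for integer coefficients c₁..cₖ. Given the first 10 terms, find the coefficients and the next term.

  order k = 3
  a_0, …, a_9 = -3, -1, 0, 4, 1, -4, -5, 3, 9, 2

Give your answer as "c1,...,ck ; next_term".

0,-1,-1 ; -12

  a_3 = 0·0 + -1·-1 + -1·-3 = 4
  a_4 = 0·4 + -1·0 + -1·-1 = 1
  a_5 = 0·1 + -1·4 + -1·0 = -4
  a_6 = 0·-4 + -1·1 + -1·4 = -5
  a_7 = 0·-5 + -1·-4 + -1·1 = 3
  a_8 = 0·3 + -1·-5 + -1·-4 = 9
  a_9 = 0·9 + -1·3 + -1·-5 = 2
  a_10 = 0·2 + -1·9 + -1·3 = -12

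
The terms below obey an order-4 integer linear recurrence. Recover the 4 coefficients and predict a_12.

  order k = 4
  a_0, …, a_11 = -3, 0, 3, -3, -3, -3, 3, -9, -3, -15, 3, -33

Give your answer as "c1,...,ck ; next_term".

0,1,0,2 ; -3

  a_4 = 0·-3 + 1·3 + 0·0 + 2·-3 = -3
  a_5 = 0·-3 + 1·-3 + 0·3 + 2·0 = -3
  a_6 = 0·-3 + 1·-3 + 0·-3 + 2·3 = 3
  a_7 = 0·3 + 1·-3 + 0·-3 + 2·-3 = -9
  a_8 = 0·-9 + 1·3 + 0·-3 + 2·-3 = -3
  a_9 = 0·-3 + 1·-9 + 0·3 + 2·-3 = -15
  a_10 = 0·-15 + 1·-3 + 0·-9 + 2·3 = 3
  a_11 = 0·3 + 1·-15 + 0·-3 + 2·-9 = -33
  a_12 = 0·-33 + 1·3 + 0·-15 + 2·-3 = -3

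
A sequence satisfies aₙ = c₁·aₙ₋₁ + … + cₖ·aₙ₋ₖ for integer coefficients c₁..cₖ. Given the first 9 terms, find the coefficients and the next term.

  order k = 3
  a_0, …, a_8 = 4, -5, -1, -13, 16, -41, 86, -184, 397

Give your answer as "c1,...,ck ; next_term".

  a_3 = -1·-1 + 2·-5 + -1·4 = -13
  a_4 = -1·-13 + 2·-1 + -1·-5 = 16
  a_5 = -1·16 + 2·-13 + -1·-1 = -41
  a_6 = -1·-41 + 2·16 + -1·-13 = 86
  a_7 = -1·86 + 2·-41 + -1·16 = -184
  a_8 = -1·-184 + 2·86 + -1·-41 = 397
  a_9 = -1·397 + 2·-184 + -1·86 = -851

-1,2,-1 ; -851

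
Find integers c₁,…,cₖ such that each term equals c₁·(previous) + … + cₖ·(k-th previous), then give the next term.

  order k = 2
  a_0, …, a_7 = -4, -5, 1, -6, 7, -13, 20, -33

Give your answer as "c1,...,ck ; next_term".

-1,1 ; 53

  a_2 = -1·-5 + 1·-4 = 1
  a_3 = -1·1 + 1·-5 = -6
  a_4 = -1·-6 + 1·1 = 7
  a_5 = -1·7 + 1·-6 = -13
  a_6 = -1·-13 + 1·7 = 20
  a_7 = -1·20 + 1·-13 = -33
  a_8 = -1·-33 + 1·20 = 53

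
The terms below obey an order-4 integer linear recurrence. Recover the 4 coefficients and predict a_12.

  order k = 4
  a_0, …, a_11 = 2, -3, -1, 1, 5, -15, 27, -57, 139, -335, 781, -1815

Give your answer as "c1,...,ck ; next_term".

-2,0,-1,2 ; 4243

  a_4 = -2·1 + 0·-1 + -1·-3 + 2·2 = 5
  a_5 = -2·5 + 0·1 + -1·-1 + 2·-3 = -15
  a_6 = -2·-15 + 0·5 + -1·1 + 2·-1 = 27
  a_7 = -2·27 + 0·-15 + -1·5 + 2·1 = -57
  a_8 = -2·-57 + 0·27 + -1·-15 + 2·5 = 139
  a_9 = -2·139 + 0·-57 + -1·27 + 2·-15 = -335
  a_10 = -2·-335 + 0·139 + -1·-57 + 2·27 = 781
  a_11 = -2·781 + 0·-335 + -1·139 + 2·-57 = -1815
  a_12 = -2·-1815 + 0·781 + -1·-335 + 2·139 = 4243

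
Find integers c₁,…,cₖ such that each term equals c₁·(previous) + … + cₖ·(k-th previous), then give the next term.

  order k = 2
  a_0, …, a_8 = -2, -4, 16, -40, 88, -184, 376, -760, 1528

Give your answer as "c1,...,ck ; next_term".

-3,-2 ; -3064

  a_2 = -3·-4 + -2·-2 = 16
  a_3 = -3·16 + -2·-4 = -40
  a_4 = -3·-40 + -2·16 = 88
  a_5 = -3·88 + -2·-40 = -184
  a_6 = -3·-184 + -2·88 = 376
  a_7 = -3·376 + -2·-184 = -760
  a_8 = -3·-760 + -2·376 = 1528
  a_9 = -3·1528 + -2·-760 = -3064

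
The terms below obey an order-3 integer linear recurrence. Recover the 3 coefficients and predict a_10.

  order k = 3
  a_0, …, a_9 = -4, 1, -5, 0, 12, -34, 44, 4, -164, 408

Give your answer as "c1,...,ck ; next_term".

-2,-2,2 ; -480

  a_3 = -2·-5 + -2·1 + 2·-4 = 0
  a_4 = -2·0 + -2·-5 + 2·1 = 12
  a_5 = -2·12 + -2·0 + 2·-5 = -34
  a_6 = -2·-34 + -2·12 + 2·0 = 44
  a_7 = -2·44 + -2·-34 + 2·12 = 4
  a_8 = -2·4 + -2·44 + 2·-34 = -164
  a_9 = -2·-164 + -2·4 + 2·44 = 408
  a_10 = -2·408 + -2·-164 + 2·4 = -480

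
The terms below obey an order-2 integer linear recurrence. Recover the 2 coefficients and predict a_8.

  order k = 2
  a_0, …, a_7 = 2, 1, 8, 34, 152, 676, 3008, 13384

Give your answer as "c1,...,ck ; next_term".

  a_2 = 4·1 + 2·2 = 8
  a_3 = 4·8 + 2·1 = 34
  a_4 = 4·34 + 2·8 = 152
  a_5 = 4·152 + 2·34 = 676
  a_6 = 4·676 + 2·152 = 3008
  a_7 = 4·3008 + 2·676 = 13384
  a_8 = 4·13384 + 2·3008 = 59552

4,2 ; 59552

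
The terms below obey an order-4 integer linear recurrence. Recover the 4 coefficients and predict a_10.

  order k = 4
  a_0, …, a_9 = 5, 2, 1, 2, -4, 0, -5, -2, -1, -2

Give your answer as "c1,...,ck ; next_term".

0,1,0,-1 ; 4

  a_4 = 0·2 + 1·1 + 0·2 + -1·5 = -4
  a_5 = 0·-4 + 1·2 + 0·1 + -1·2 = 0
  a_6 = 0·0 + 1·-4 + 0·2 + -1·1 = -5
  a_7 = 0·-5 + 1·0 + 0·-4 + -1·2 = -2
  a_8 = 0·-2 + 1·-5 + 0·0 + -1·-4 = -1
  a_9 = 0·-1 + 1·-2 + 0·-5 + -1·0 = -2
  a_10 = 0·-2 + 1·-1 + 0·-2 + -1·-5 = 4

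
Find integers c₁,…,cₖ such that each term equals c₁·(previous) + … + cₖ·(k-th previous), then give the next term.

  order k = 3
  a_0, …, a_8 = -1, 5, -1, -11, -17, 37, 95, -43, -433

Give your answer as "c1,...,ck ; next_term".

  a_3 = 0·-1 + -3·5 + -4·-1 = -11
  a_4 = 0·-11 + -3·-1 + -4·5 = -17
  a_5 = 0·-17 + -3·-11 + -4·-1 = 37
  a_6 = 0·37 + -3·-17 + -4·-11 = 95
  a_7 = 0·95 + -3·37 + -4·-17 = -43
  a_8 = 0·-43 + -3·95 + -4·37 = -433
  a_9 = 0·-433 + -3·-43 + -4·95 = -251

0,-3,-4 ; -251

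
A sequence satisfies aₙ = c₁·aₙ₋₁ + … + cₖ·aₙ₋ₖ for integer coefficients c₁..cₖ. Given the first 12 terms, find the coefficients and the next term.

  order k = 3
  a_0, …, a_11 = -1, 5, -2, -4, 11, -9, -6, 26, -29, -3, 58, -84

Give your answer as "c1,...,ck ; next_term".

-1,-1,1 ; 23

  a_3 = -1·-2 + -1·5 + 1·-1 = -4
  a_4 = -1·-4 + -1·-2 + 1·5 = 11
  a_5 = -1·11 + -1·-4 + 1·-2 = -9
  a_6 = -1·-9 + -1·11 + 1·-4 = -6
  a_7 = -1·-6 + -1·-9 + 1·11 = 26
  a_8 = -1·26 + -1·-6 + 1·-9 = -29
  a_9 = -1·-29 + -1·26 + 1·-6 = -3
  a_10 = -1·-3 + -1·-29 + 1·26 = 58
  a_11 = -1·58 + -1·-3 + 1·-29 = -84
  a_12 = -1·-84 + -1·58 + 1·-3 = 23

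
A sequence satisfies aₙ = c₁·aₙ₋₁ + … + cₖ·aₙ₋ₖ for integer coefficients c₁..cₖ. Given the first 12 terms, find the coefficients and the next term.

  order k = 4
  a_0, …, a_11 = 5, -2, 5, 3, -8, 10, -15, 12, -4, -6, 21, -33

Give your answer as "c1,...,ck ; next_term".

  a_4 = -1·3 + 0·5 + 0·-2 + -1·5 = -8
  a_5 = -1·-8 + 0·3 + 0·5 + -1·-2 = 10
  a_6 = -1·10 + 0·-8 + 0·3 + -1·5 = -15
  a_7 = -1·-15 + 0·10 + 0·-8 + -1·3 = 12
  a_8 = -1·12 + 0·-15 + 0·10 + -1·-8 = -4
  a_9 = -1·-4 + 0·12 + 0·-15 + -1·10 = -6
  a_10 = -1·-6 + 0·-4 + 0·12 + -1·-15 = 21
  a_11 = -1·21 + 0·-6 + 0·-4 + -1·12 = -33
  a_12 = -1·-33 + 0·21 + 0·-6 + -1·-4 = 37

-1,0,0,-1 ; 37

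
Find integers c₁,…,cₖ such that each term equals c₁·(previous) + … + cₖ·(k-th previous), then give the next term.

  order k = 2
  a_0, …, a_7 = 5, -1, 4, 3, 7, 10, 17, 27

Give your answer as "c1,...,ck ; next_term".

  a_2 = 1·-1 + 1·5 = 4
  a_3 = 1·4 + 1·-1 = 3
  a_4 = 1·3 + 1·4 = 7
  a_5 = 1·7 + 1·3 = 10
  a_6 = 1·10 + 1·7 = 17
  a_7 = 1·17 + 1·10 = 27
  a_8 = 1·27 + 1·17 = 44

1,1 ; 44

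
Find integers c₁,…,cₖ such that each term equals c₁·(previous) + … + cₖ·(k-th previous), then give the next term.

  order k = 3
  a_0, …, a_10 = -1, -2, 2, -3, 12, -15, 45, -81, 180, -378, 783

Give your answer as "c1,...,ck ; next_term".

  a_3 = 0·2 + 3·-2 + -3·-1 = -3
  a_4 = 0·-3 + 3·2 + -3·-2 = 12
  a_5 = 0·12 + 3·-3 + -3·2 = -15
  a_6 = 0·-15 + 3·12 + -3·-3 = 45
  a_7 = 0·45 + 3·-15 + -3·12 = -81
  a_8 = 0·-81 + 3·45 + -3·-15 = 180
  a_9 = 0·180 + 3·-81 + -3·45 = -378
  a_10 = 0·-378 + 3·180 + -3·-81 = 783
  a_11 = 0·783 + 3·-378 + -3·180 = -1674

0,3,-3 ; -1674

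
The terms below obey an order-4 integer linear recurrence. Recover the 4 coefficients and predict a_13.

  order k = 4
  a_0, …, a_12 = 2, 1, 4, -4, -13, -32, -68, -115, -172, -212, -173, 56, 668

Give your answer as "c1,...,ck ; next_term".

  a_4 = 2·-4 + 0·4 + -1·1 + -2·2 = -13
  a_5 = 2·-13 + 0·-4 + -1·4 + -2·1 = -32
  a_6 = 2·-32 + 0·-13 + -1·-4 + -2·4 = -68
  a_7 = 2·-68 + 0·-32 + -1·-13 + -2·-4 = -115
  a_8 = 2·-115 + 0·-68 + -1·-32 + -2·-13 = -172
  a_9 = 2·-172 + 0·-115 + -1·-68 + -2·-32 = -212
  a_10 = 2·-212 + 0·-172 + -1·-115 + -2·-68 = -173
  a_11 = 2·-173 + 0·-212 + -1·-172 + -2·-115 = 56
  a_12 = 2·56 + 0·-173 + -1·-212 + -2·-172 = 668
  a_13 = 2·668 + 0·56 + -1·-173 + -2·-212 = 1933

2,0,-1,-2 ; 1933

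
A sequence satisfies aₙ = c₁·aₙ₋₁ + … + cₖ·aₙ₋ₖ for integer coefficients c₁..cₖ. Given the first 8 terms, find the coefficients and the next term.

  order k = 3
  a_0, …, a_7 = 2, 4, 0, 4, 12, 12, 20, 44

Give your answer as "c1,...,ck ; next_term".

  a_3 = 1·0 + 0·4 + 2·2 = 4
  a_4 = 1·4 + 0·0 + 2·4 = 12
  a_5 = 1·12 + 0·4 + 2·0 = 12
  a_6 = 1·12 + 0·12 + 2·4 = 20
  a_7 = 1·20 + 0·12 + 2·12 = 44
  a_8 = 1·44 + 0·20 + 2·12 = 68

1,0,2 ; 68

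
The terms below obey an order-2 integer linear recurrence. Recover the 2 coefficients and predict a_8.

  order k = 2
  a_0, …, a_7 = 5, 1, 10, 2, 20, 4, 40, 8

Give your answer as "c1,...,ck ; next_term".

  a_2 = 0·1 + 2·5 = 10
  a_3 = 0·10 + 2·1 = 2
  a_4 = 0·2 + 2·10 = 20
  a_5 = 0·20 + 2·2 = 4
  a_6 = 0·4 + 2·20 = 40
  a_7 = 0·40 + 2·4 = 8
  a_8 = 0·8 + 2·40 = 80

0,2 ; 80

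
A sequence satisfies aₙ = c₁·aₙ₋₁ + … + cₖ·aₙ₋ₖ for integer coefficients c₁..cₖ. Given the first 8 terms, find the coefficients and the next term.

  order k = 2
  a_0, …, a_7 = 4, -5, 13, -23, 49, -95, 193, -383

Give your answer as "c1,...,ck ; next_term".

-1,2 ; 769

  a_2 = -1·-5 + 2·4 = 13
  a_3 = -1·13 + 2·-5 = -23
  a_4 = -1·-23 + 2·13 = 49
  a_5 = -1·49 + 2·-23 = -95
  a_6 = -1·-95 + 2·49 = 193
  a_7 = -1·193 + 2·-95 = -383
  a_8 = -1·-383 + 2·193 = 769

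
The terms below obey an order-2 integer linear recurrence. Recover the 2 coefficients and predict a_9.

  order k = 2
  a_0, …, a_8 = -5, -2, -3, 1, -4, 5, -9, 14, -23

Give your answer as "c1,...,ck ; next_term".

-1,1 ; 37

  a_2 = -1·-2 + 1·-5 = -3
  a_3 = -1·-3 + 1·-2 = 1
  a_4 = -1·1 + 1·-3 = -4
  a_5 = -1·-4 + 1·1 = 5
  a_6 = -1·5 + 1·-4 = -9
  a_7 = -1·-9 + 1·5 = 14
  a_8 = -1·14 + 1·-9 = -23
  a_9 = -1·-23 + 1·14 = 37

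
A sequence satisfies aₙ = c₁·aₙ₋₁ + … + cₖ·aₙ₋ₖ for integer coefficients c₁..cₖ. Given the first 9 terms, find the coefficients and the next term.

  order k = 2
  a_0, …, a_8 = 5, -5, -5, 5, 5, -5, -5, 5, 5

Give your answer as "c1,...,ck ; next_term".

  a_2 = 0·-5 + -1·5 = -5
  a_3 = 0·-5 + -1·-5 = 5
  a_4 = 0·5 + -1·-5 = 5
  a_5 = 0·5 + -1·5 = -5
  a_6 = 0·-5 + -1·5 = -5
  a_7 = 0·-5 + -1·-5 = 5
  a_8 = 0·5 + -1·-5 = 5
  a_9 = 0·5 + -1·5 = -5

0,-1 ; -5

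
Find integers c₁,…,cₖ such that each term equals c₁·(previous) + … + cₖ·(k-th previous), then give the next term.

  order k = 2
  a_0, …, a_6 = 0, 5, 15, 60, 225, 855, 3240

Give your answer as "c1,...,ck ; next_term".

  a_2 = 3·5 + 3·0 = 15
  a_3 = 3·15 + 3·5 = 60
  a_4 = 3·60 + 3·15 = 225
  a_5 = 3·225 + 3·60 = 855
  a_6 = 3·855 + 3·225 = 3240
  a_7 = 3·3240 + 3·855 = 12285

3,3 ; 12285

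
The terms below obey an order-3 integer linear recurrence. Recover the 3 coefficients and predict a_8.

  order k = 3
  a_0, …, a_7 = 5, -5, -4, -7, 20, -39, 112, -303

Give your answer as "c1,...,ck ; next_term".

  a_3 = -2·-4 + 1·-5 + -2·5 = -7
  a_4 = -2·-7 + 1·-4 + -2·-5 = 20
  a_5 = -2·20 + 1·-7 + -2·-4 = -39
  a_6 = -2·-39 + 1·20 + -2·-7 = 112
  a_7 = -2·112 + 1·-39 + -2·20 = -303
  a_8 = -2·-303 + 1·112 + -2·-39 = 796

-2,1,-2 ; 796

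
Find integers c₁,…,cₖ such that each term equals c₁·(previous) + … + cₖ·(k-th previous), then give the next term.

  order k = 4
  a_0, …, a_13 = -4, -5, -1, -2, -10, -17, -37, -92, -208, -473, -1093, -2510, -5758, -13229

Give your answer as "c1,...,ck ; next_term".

  a_4 = 2·-2 + 0·-1 + 2·-5 + -1·-4 = -10
  a_5 = 2·-10 + 0·-2 + 2·-1 + -1·-5 = -17
  a_6 = 2·-17 + 0·-10 + 2·-2 + -1·-1 = -37
  a_7 = 2·-37 + 0·-17 + 2·-10 + -1·-2 = -92
  a_8 = 2·-92 + 0·-37 + 2·-17 + -1·-10 = -208
  a_9 = 2·-208 + 0·-92 + 2·-37 + -1·-17 = -473
  a_10 = 2·-473 + 0·-208 + 2·-92 + -1·-37 = -1093
  a_11 = 2·-1093 + 0·-473 + 2·-208 + -1·-92 = -2510
  a_12 = 2·-2510 + 0·-1093 + 2·-473 + -1·-208 = -5758
  a_13 = 2·-5758 + 0·-2510 + 2·-1093 + -1·-473 = -13229
  a_14 = 2·-13229 + 0·-5758 + 2·-2510 + -1·-1093 = -30385

2,0,2,-1 ; -30385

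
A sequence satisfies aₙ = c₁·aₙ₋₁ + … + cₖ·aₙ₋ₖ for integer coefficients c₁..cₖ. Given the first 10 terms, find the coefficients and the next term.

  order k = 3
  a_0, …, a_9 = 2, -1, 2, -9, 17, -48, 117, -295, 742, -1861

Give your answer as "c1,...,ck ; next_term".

-1,3,-2 ; 4677

  a_3 = -1·2 + 3·-1 + -2·2 = -9
  a_4 = -1·-9 + 3·2 + -2·-1 = 17
  a_5 = -1·17 + 3·-9 + -2·2 = -48
  a_6 = -1·-48 + 3·17 + -2·-9 = 117
  a_7 = -1·117 + 3·-48 + -2·17 = -295
  a_8 = -1·-295 + 3·117 + -2·-48 = 742
  a_9 = -1·742 + 3·-295 + -2·117 = -1861
  a_10 = -1·-1861 + 3·742 + -2·-295 = 4677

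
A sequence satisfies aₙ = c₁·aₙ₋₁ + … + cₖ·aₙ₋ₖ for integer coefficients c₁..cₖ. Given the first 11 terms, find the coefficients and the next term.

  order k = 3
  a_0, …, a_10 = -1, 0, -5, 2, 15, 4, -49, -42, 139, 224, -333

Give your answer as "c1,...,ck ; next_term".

0,-3,-2 ; -950

  a_3 = 0·-5 + -3·0 + -2·-1 = 2
  a_4 = 0·2 + -3·-5 + -2·0 = 15
  a_5 = 0·15 + -3·2 + -2·-5 = 4
  a_6 = 0·4 + -3·15 + -2·2 = -49
  a_7 = 0·-49 + -3·4 + -2·15 = -42
  a_8 = 0·-42 + -3·-49 + -2·4 = 139
  a_9 = 0·139 + -3·-42 + -2·-49 = 224
  a_10 = 0·224 + -3·139 + -2·-42 = -333
  a_11 = 0·-333 + -3·224 + -2·139 = -950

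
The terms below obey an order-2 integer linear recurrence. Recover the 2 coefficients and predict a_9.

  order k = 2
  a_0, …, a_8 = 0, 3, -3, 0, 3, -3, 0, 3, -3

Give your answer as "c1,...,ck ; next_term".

  a_2 = -1·3 + -1·0 = -3
  a_3 = -1·-3 + -1·3 = 0
  a_4 = -1·0 + -1·-3 = 3
  a_5 = -1·3 + -1·0 = -3
  a_6 = -1·-3 + -1·3 = 0
  a_7 = -1·0 + -1·-3 = 3
  a_8 = -1·3 + -1·0 = -3
  a_9 = -1·-3 + -1·3 = 0

-1,-1 ; 0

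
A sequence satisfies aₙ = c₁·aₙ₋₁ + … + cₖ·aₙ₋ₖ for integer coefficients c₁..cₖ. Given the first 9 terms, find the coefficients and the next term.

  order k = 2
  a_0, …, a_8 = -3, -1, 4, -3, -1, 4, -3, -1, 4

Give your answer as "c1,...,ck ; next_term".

-1,-1 ; -3

  a_2 = -1·-1 + -1·-3 = 4
  a_3 = -1·4 + -1·-1 = -3
  a_4 = -1·-3 + -1·4 = -1
  a_5 = -1·-1 + -1·-3 = 4
  a_6 = -1·4 + -1·-1 = -3
  a_7 = -1·-3 + -1·4 = -1
  a_8 = -1·-1 + -1·-3 = 4
  a_9 = -1·4 + -1·-1 = -3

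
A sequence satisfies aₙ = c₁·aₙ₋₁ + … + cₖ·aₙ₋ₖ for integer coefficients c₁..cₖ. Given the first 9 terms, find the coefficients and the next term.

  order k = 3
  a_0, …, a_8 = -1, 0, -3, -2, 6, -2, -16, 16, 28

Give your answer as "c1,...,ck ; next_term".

0,-2,2 ; -64

  a_3 = 0·-3 + -2·0 + 2·-1 = -2
  a_4 = 0·-2 + -2·-3 + 2·0 = 6
  a_5 = 0·6 + -2·-2 + 2·-3 = -2
  a_6 = 0·-2 + -2·6 + 2·-2 = -16
  a_7 = 0·-16 + -2·-2 + 2·6 = 16
  a_8 = 0·16 + -2·-16 + 2·-2 = 28
  a_9 = 0·28 + -2·16 + 2·-16 = -64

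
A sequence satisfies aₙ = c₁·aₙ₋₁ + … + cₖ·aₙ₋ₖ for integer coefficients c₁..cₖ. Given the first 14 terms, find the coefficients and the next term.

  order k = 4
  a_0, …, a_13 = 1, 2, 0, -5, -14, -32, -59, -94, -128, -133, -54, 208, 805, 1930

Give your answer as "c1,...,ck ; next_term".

  a_4 = 2·-5 + 0·0 + -1·2 + -2·1 = -14
  a_5 = 2·-14 + 0·-5 + -1·0 + -2·2 = -32
  a_6 = 2·-32 + 0·-14 + -1·-5 + -2·0 = -59
  a_7 = 2·-59 + 0·-32 + -1·-14 + -2·-5 = -94
  a_8 = 2·-94 + 0·-59 + -1·-32 + -2·-14 = -128
  a_9 = 2·-128 + 0·-94 + -1·-59 + -2·-32 = -133
  a_10 = 2·-133 + 0·-128 + -1·-94 + -2·-59 = -54
  a_11 = 2·-54 + 0·-133 + -1·-128 + -2·-94 = 208
  a_12 = 2·208 + 0·-54 + -1·-133 + -2·-128 = 805
  a_13 = 2·805 + 0·208 + -1·-54 + -2·-133 = 1930
  a_14 = 2·1930 + 0·805 + -1·208 + -2·-54 = 3760

2,0,-1,-2 ; 3760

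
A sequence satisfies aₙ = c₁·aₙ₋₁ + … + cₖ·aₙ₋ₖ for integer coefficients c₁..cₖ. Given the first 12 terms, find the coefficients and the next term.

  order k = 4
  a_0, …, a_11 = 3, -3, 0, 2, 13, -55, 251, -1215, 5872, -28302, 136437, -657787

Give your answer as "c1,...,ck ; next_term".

-4,3,-4,3 ; 3171283

  a_4 = -4·2 + 3·0 + -4·-3 + 3·3 = 13
  a_5 = -4·13 + 3·2 + -4·0 + 3·-3 = -55
  a_6 = -4·-55 + 3·13 + -4·2 + 3·0 = 251
  a_7 = -4·251 + 3·-55 + -4·13 + 3·2 = -1215
  a_8 = -4·-1215 + 3·251 + -4·-55 + 3·13 = 5872
  a_9 = -4·5872 + 3·-1215 + -4·251 + 3·-55 = -28302
  a_10 = -4·-28302 + 3·5872 + -4·-1215 + 3·251 = 136437
  a_11 = -4·136437 + 3·-28302 + -4·5872 + 3·-1215 = -657787
  a_12 = -4·-657787 + 3·136437 + -4·-28302 + 3·5872 = 3171283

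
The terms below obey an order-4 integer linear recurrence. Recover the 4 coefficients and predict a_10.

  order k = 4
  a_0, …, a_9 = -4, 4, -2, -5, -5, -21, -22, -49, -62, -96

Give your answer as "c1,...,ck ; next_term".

1,2,-1,-2 ; -127

  a_4 = 1·-5 + 2·-2 + -1·4 + -2·-4 = -5
  a_5 = 1·-5 + 2·-5 + -1·-2 + -2·4 = -21
  a_6 = 1·-21 + 2·-5 + -1·-5 + -2·-2 = -22
  a_7 = 1·-22 + 2·-21 + -1·-5 + -2·-5 = -49
  a_8 = 1·-49 + 2·-22 + -1·-21 + -2·-5 = -62
  a_9 = 1·-62 + 2·-49 + -1·-22 + -2·-21 = -96
  a_10 = 1·-96 + 2·-62 + -1·-49 + -2·-22 = -127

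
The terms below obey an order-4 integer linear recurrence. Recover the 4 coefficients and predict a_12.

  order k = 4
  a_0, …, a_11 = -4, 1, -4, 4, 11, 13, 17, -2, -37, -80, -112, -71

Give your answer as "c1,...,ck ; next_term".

1,0,-1,-2 ; 83

  a_4 = 1·4 + 0·-4 + -1·1 + -2·-4 = 11
  a_5 = 1·11 + 0·4 + -1·-4 + -2·1 = 13
  a_6 = 1·13 + 0·11 + -1·4 + -2·-4 = 17
  a_7 = 1·17 + 0·13 + -1·11 + -2·4 = -2
  a_8 = 1·-2 + 0·17 + -1·13 + -2·11 = -37
  a_9 = 1·-37 + 0·-2 + -1·17 + -2·13 = -80
  a_10 = 1·-80 + 0·-37 + -1·-2 + -2·17 = -112
  a_11 = 1·-112 + 0·-80 + -1·-37 + -2·-2 = -71
  a_12 = 1·-71 + 0·-112 + -1·-80 + -2·-37 = 83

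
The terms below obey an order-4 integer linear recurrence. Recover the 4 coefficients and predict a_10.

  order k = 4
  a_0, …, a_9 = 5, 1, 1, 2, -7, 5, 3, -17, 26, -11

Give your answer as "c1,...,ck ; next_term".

  a_4 = -1·2 + -1·1 + 1·1 + -1·5 = -7
  a_5 = -1·-7 + -1·2 + 1·1 + -1·1 = 5
  a_6 = -1·5 + -1·-7 + 1·2 + -1·1 = 3
  a_7 = -1·3 + -1·5 + 1·-7 + -1·2 = -17
  a_8 = -1·-17 + -1·3 + 1·5 + -1·-7 = 26
  a_9 = -1·26 + -1·-17 + 1·3 + -1·5 = -11
  a_10 = -1·-11 + -1·26 + 1·-17 + -1·3 = -35

-1,-1,1,-1 ; -35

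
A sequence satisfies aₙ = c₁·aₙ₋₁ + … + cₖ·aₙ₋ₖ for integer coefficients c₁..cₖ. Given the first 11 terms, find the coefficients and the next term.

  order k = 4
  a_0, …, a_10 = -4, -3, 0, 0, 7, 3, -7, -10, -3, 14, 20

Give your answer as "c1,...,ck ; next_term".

0,-1,-1,-1 ; -1

  a_4 = 0·0 + -1·0 + -1·-3 + -1·-4 = 7
  a_5 = 0·7 + -1·0 + -1·0 + -1·-3 = 3
  a_6 = 0·3 + -1·7 + -1·0 + -1·0 = -7
  a_7 = 0·-7 + -1·3 + -1·7 + -1·0 = -10
  a_8 = 0·-10 + -1·-7 + -1·3 + -1·7 = -3
  a_9 = 0·-3 + -1·-10 + -1·-7 + -1·3 = 14
  a_10 = 0·14 + -1·-3 + -1·-10 + -1·-7 = 20
  a_11 = 0·20 + -1·14 + -1·-3 + -1·-10 = -1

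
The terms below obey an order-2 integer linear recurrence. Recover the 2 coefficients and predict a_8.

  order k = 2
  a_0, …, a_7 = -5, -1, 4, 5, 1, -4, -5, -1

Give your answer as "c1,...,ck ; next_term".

  a_2 = 1·-1 + -1·-5 = 4
  a_3 = 1·4 + -1·-1 = 5
  a_4 = 1·5 + -1·4 = 1
  a_5 = 1·1 + -1·5 = -4
  a_6 = 1·-4 + -1·1 = -5
  a_7 = 1·-5 + -1·-4 = -1
  a_8 = 1·-1 + -1·-5 = 4

1,-1 ; 4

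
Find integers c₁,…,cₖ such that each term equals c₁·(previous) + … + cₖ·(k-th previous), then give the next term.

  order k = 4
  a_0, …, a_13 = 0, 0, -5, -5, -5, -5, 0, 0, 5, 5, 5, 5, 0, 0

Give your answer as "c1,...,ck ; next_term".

0,1,0,-1 ; -5

  a_4 = 0·-5 + 1·-5 + 0·0 + -1·0 = -5
  a_5 = 0·-5 + 1·-5 + 0·-5 + -1·0 = -5
  a_6 = 0·-5 + 1·-5 + 0·-5 + -1·-5 = 0
  a_7 = 0·0 + 1·-5 + 0·-5 + -1·-5 = 0
  a_8 = 0·0 + 1·0 + 0·-5 + -1·-5 = 5
  a_9 = 0·5 + 1·0 + 0·0 + -1·-5 = 5
  a_10 = 0·5 + 1·5 + 0·0 + -1·0 = 5
  a_11 = 0·5 + 1·5 + 0·5 + -1·0 = 5
  a_12 = 0·5 + 1·5 + 0·5 + -1·5 = 0
  a_13 = 0·0 + 1·5 + 0·5 + -1·5 = 0
  a_14 = 0·0 + 1·0 + 0·5 + -1·5 = -5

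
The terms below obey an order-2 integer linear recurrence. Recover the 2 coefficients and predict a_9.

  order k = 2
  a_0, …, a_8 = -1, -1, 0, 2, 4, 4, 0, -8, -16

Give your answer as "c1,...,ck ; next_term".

  a_2 = 2·-1 + -2·-1 = 0
  a_3 = 2·0 + -2·-1 = 2
  a_4 = 2·2 + -2·0 = 4
  a_5 = 2·4 + -2·2 = 4
  a_6 = 2·4 + -2·4 = 0
  a_7 = 2·0 + -2·4 = -8
  a_8 = 2·-8 + -2·0 = -16
  a_9 = 2·-16 + -2·-8 = -16

2,-2 ; -16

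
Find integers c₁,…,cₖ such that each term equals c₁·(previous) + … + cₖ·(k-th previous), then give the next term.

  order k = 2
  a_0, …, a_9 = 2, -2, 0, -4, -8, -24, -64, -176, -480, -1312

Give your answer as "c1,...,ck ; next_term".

  a_2 = 2·-2 + 2·2 = 0
  a_3 = 2·0 + 2·-2 = -4
  a_4 = 2·-4 + 2·0 = -8
  a_5 = 2·-8 + 2·-4 = -24
  a_6 = 2·-24 + 2·-8 = -64
  a_7 = 2·-64 + 2·-24 = -176
  a_8 = 2·-176 + 2·-64 = -480
  a_9 = 2·-480 + 2·-176 = -1312
  a_10 = 2·-1312 + 2·-480 = -3584

2,2 ; -3584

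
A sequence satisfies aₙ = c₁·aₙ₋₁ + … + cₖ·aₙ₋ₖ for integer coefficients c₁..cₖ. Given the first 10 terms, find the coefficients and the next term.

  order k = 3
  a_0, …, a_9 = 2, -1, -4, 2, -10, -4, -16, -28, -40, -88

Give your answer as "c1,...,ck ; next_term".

0,2,2 ; -136

  a_3 = 0·-4 + 2·-1 + 2·2 = 2
  a_4 = 0·2 + 2·-4 + 2·-1 = -10
  a_5 = 0·-10 + 2·2 + 2·-4 = -4
  a_6 = 0·-4 + 2·-10 + 2·2 = -16
  a_7 = 0·-16 + 2·-4 + 2·-10 = -28
  a_8 = 0·-28 + 2·-16 + 2·-4 = -40
  a_9 = 0·-40 + 2·-28 + 2·-16 = -88
  a_10 = 0·-88 + 2·-40 + 2·-28 = -136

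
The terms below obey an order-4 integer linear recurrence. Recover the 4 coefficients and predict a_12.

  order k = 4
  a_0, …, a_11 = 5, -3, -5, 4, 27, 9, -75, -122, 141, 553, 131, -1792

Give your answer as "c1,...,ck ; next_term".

0,-2,-4,1 ; -2333

  a_4 = 0·4 + -2·-5 + -4·-3 + 1·5 = 27
  a_5 = 0·27 + -2·4 + -4·-5 + 1·-3 = 9
  a_6 = 0·9 + -2·27 + -4·4 + 1·-5 = -75
  a_7 = 0·-75 + -2·9 + -4·27 + 1·4 = -122
  a_8 = 0·-122 + -2·-75 + -4·9 + 1·27 = 141
  a_9 = 0·141 + -2·-122 + -4·-75 + 1·9 = 553
  a_10 = 0·553 + -2·141 + -4·-122 + 1·-75 = 131
  a_11 = 0·131 + -2·553 + -4·141 + 1·-122 = -1792
  a_12 = 0·-1792 + -2·131 + -4·553 + 1·141 = -2333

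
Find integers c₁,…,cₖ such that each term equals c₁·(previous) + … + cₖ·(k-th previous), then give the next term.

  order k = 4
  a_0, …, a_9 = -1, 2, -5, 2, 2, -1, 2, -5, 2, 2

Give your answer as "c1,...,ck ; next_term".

  a_4 = -1·2 + -1·-5 + -1·2 + -1·-1 = 2
  a_5 = -1·2 + -1·2 + -1·-5 + -1·2 = -1
  a_6 = -1·-1 + -1·2 + -1·2 + -1·-5 = 2
  a_7 = -1·2 + -1·-1 + -1·2 + -1·2 = -5
  a_8 = -1·-5 + -1·2 + -1·-1 + -1·2 = 2
  a_9 = -1·2 + -1·-5 + -1·2 + -1·-1 = 2
  a_10 = -1·2 + -1·2 + -1·-5 + -1·2 = -1

-1,-1,-1,-1 ; -1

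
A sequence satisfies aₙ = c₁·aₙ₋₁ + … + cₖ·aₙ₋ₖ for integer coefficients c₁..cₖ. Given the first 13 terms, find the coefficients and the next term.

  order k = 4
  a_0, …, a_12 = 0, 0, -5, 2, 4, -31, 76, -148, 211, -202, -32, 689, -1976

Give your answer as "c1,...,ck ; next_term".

  a_4 = -3·2 + -2·-5 + 3·0 + 3·0 = 4
  a_5 = -3·4 + -2·2 + 3·-5 + 3·0 = -31
  a_6 = -3·-31 + -2·4 + 3·2 + 3·-5 = 76
  a_7 = -3·76 + -2·-31 + 3·4 + 3·2 = -148
  a_8 = -3·-148 + -2·76 + 3·-31 + 3·4 = 211
  a_9 = -3·211 + -2·-148 + 3·76 + 3·-31 = -202
  a_10 = -3·-202 + -2·211 + 3·-148 + 3·76 = -32
  a_11 = -3·-32 + -2·-202 + 3·211 + 3·-148 = 689
  a_12 = -3·689 + -2·-32 + 3·-202 + 3·211 = -1976
  a_13 = -3·-1976 + -2·689 + 3·-32 + 3·-202 = 3848

-3,-2,3,3 ; 3848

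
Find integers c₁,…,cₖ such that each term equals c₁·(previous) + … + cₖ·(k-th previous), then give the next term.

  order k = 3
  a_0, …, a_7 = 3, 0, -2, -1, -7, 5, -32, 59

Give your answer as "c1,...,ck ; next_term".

-1,4,-1 ; -192

  a_3 = -1·-2 + 4·0 + -1·3 = -1
  a_4 = -1·-1 + 4·-2 + -1·0 = -7
  a_5 = -1·-7 + 4·-1 + -1·-2 = 5
  a_6 = -1·5 + 4·-7 + -1·-1 = -32
  a_7 = -1·-32 + 4·5 + -1·-7 = 59
  a_8 = -1·59 + 4·-32 + -1·5 = -192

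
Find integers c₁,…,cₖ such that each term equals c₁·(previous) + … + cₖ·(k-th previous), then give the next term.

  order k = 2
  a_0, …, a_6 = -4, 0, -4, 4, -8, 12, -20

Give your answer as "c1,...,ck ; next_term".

-1,1 ; 32

  a_2 = -1·0 + 1·-4 = -4
  a_3 = -1·-4 + 1·0 = 4
  a_4 = -1·4 + 1·-4 = -8
  a_5 = -1·-8 + 1·4 = 12
  a_6 = -1·12 + 1·-8 = -20
  a_7 = -1·-20 + 1·12 = 32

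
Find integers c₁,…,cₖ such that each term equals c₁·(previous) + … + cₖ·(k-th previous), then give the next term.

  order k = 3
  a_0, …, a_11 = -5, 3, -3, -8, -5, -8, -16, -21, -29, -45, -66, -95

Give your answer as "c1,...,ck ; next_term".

  a_3 = 1·-3 + 0·3 + 1·-5 = -8
  a_4 = 1·-8 + 0·-3 + 1·3 = -5
  a_5 = 1·-5 + 0·-8 + 1·-3 = -8
  a_6 = 1·-8 + 0·-5 + 1·-8 = -16
  a_7 = 1·-16 + 0·-8 + 1·-5 = -21
  a_8 = 1·-21 + 0·-16 + 1·-8 = -29
  a_9 = 1·-29 + 0·-21 + 1·-16 = -45
  a_10 = 1·-45 + 0·-29 + 1·-21 = -66
  a_11 = 1·-66 + 0·-45 + 1·-29 = -95
  a_12 = 1·-95 + 0·-66 + 1·-45 = -140

1,0,1 ; -140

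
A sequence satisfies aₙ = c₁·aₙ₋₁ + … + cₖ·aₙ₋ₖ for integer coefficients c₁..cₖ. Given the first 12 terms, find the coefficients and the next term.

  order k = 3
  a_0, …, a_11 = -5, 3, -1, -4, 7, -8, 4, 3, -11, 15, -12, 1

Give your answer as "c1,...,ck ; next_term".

  a_3 = -1·-1 + 0·3 + 1·-5 = -4
  a_4 = -1·-4 + 0·-1 + 1·3 = 7
  a_5 = -1·7 + 0·-4 + 1·-1 = -8
  a_6 = -1·-8 + 0·7 + 1·-4 = 4
  a_7 = -1·4 + 0·-8 + 1·7 = 3
  a_8 = -1·3 + 0·4 + 1·-8 = -11
  a_9 = -1·-11 + 0·3 + 1·4 = 15
  a_10 = -1·15 + 0·-11 + 1·3 = -12
  a_11 = -1·-12 + 0·15 + 1·-11 = 1
  a_12 = -1·1 + 0·-12 + 1·15 = 14

-1,0,1 ; 14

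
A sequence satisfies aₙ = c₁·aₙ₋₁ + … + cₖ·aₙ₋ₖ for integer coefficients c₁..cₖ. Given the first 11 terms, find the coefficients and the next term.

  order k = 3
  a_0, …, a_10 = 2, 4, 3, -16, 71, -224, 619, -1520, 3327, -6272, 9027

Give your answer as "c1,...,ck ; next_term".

-4,-3,4 ; -3984

  a_3 = -4·3 + -3·4 + 4·2 = -16
  a_4 = -4·-16 + -3·3 + 4·4 = 71
  a_5 = -4·71 + -3·-16 + 4·3 = -224
  a_6 = -4·-224 + -3·71 + 4·-16 = 619
  a_7 = -4·619 + -3·-224 + 4·71 = -1520
  a_8 = -4·-1520 + -3·619 + 4·-224 = 3327
  a_9 = -4·3327 + -3·-1520 + 4·619 = -6272
  a_10 = -4·-6272 + -3·3327 + 4·-1520 = 9027
  a_11 = -4·9027 + -3·-6272 + 4·3327 = -3984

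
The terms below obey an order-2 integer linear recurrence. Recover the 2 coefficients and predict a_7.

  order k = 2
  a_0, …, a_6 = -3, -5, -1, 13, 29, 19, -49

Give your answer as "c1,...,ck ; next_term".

2,-3 ; -155

  a_2 = 2·-5 + -3·-3 = -1
  a_3 = 2·-1 + -3·-5 = 13
  a_4 = 2·13 + -3·-1 = 29
  a_5 = 2·29 + -3·13 = 19
  a_6 = 2·19 + -3·29 = -49
  a_7 = 2·-49 + -3·19 = -155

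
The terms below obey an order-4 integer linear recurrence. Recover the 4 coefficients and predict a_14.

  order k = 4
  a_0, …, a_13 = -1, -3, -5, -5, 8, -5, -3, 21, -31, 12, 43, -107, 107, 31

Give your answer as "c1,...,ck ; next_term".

-1,-1,1,-1 ; -288

  a_4 = -1·-5 + -1·-5 + 1·-3 + -1·-1 = 8
  a_5 = -1·8 + -1·-5 + 1·-5 + -1·-3 = -5
  a_6 = -1·-5 + -1·8 + 1·-5 + -1·-5 = -3
  a_7 = -1·-3 + -1·-5 + 1·8 + -1·-5 = 21
  a_8 = -1·21 + -1·-3 + 1·-5 + -1·8 = -31
  a_9 = -1·-31 + -1·21 + 1·-3 + -1·-5 = 12
  a_10 = -1·12 + -1·-31 + 1·21 + -1·-3 = 43
  a_11 = -1·43 + -1·12 + 1·-31 + -1·21 = -107
  a_12 = -1·-107 + -1·43 + 1·12 + -1·-31 = 107
  a_13 = -1·107 + -1·-107 + 1·43 + -1·12 = 31
  a_14 = -1·31 + -1·107 + 1·-107 + -1·43 = -288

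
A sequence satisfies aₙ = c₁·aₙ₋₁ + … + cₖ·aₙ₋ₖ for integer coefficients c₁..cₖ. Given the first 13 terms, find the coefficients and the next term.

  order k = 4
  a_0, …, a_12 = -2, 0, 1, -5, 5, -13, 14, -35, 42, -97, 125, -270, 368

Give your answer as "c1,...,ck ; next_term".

  a_4 = -1·-5 + 2·1 + 2·0 + 1·-2 = 5
  a_5 = -1·5 + 2·-5 + 2·1 + 1·0 = -13
  a_6 = -1·-13 + 2·5 + 2·-5 + 1·1 = 14
  a_7 = -1·14 + 2·-13 + 2·5 + 1·-5 = -35
  a_8 = -1·-35 + 2·14 + 2·-13 + 1·5 = 42
  a_9 = -1·42 + 2·-35 + 2·14 + 1·-13 = -97
  a_10 = -1·-97 + 2·42 + 2·-35 + 1·14 = 125
  a_11 = -1·125 + 2·-97 + 2·42 + 1·-35 = -270
  a_12 = -1·-270 + 2·125 + 2·-97 + 1·42 = 368
  a_13 = -1·368 + 2·-270 + 2·125 + 1·-97 = -755

-1,2,2,1 ; -755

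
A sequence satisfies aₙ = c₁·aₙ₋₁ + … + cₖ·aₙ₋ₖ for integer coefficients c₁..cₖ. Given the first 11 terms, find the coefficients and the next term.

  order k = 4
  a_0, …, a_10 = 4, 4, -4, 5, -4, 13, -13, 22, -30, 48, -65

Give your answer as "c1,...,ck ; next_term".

  a_4 = 0·5 + 1·-4 + -1·4 + 1·4 = -4
  a_5 = 0·-4 + 1·5 + -1·-4 + 1·4 = 13
  a_6 = 0·13 + 1·-4 + -1·5 + 1·-4 = -13
  a_7 = 0·-13 + 1·13 + -1·-4 + 1·5 = 22
  a_8 = 0·22 + 1·-13 + -1·13 + 1·-4 = -30
  a_9 = 0·-30 + 1·22 + -1·-13 + 1·13 = 48
  a_10 = 0·48 + 1·-30 + -1·22 + 1·-13 = -65
  a_11 = 0·-65 + 1·48 + -1·-30 + 1·22 = 100

0,1,-1,1 ; 100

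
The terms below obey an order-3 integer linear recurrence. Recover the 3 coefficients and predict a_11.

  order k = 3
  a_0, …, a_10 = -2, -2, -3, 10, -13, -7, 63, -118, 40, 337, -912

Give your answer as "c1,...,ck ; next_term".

-2,-3,1 ; 853

  a_3 = -2·-3 + -3·-2 + 1·-2 = 10
  a_4 = -2·10 + -3·-3 + 1·-2 = -13
  a_5 = -2·-13 + -3·10 + 1·-3 = -7
  a_6 = -2·-7 + -3·-13 + 1·10 = 63
  a_7 = -2·63 + -3·-7 + 1·-13 = -118
  a_8 = -2·-118 + -3·63 + 1·-7 = 40
  a_9 = -2·40 + -3·-118 + 1·63 = 337
  a_10 = -2·337 + -3·40 + 1·-118 = -912
  a_11 = -2·-912 + -3·337 + 1·40 = 853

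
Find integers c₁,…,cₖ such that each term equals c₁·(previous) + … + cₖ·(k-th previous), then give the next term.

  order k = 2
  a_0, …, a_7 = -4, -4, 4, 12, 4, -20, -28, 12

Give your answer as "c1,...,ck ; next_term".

1,-2 ; 68

  a_2 = 1·-4 + -2·-4 = 4
  a_3 = 1·4 + -2·-4 = 12
  a_4 = 1·12 + -2·4 = 4
  a_5 = 1·4 + -2·12 = -20
  a_6 = 1·-20 + -2·4 = -28
  a_7 = 1·-28 + -2·-20 = 12
  a_8 = 1·12 + -2·-28 = 68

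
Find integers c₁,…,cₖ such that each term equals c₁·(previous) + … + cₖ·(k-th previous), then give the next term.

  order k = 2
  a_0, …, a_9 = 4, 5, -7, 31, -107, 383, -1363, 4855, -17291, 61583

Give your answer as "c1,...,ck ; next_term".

  a_2 = -3·5 + 2·4 = -7
  a_3 = -3·-7 + 2·5 = 31
  a_4 = -3·31 + 2·-7 = -107
  a_5 = -3·-107 + 2·31 = 383
  a_6 = -3·383 + 2·-107 = -1363
  a_7 = -3·-1363 + 2·383 = 4855
  a_8 = -3·4855 + 2·-1363 = -17291
  a_9 = -3·-17291 + 2·4855 = 61583
  a_10 = -3·61583 + 2·-17291 = -219331

-3,2 ; -219331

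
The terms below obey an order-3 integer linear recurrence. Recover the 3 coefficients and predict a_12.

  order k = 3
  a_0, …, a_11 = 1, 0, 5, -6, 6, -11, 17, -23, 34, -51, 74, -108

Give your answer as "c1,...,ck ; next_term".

-1,0,-1 ; 159

  a_3 = -1·5 + 0·0 + -1·1 = -6
  a_4 = -1·-6 + 0·5 + -1·0 = 6
  a_5 = -1·6 + 0·-6 + -1·5 = -11
  a_6 = -1·-11 + 0·6 + -1·-6 = 17
  a_7 = -1·17 + 0·-11 + -1·6 = -23
  a_8 = -1·-23 + 0·17 + -1·-11 = 34
  a_9 = -1·34 + 0·-23 + -1·17 = -51
  a_10 = -1·-51 + 0·34 + -1·-23 = 74
  a_11 = -1·74 + 0·-51 + -1·34 = -108
  a_12 = -1·-108 + 0·74 + -1·-51 = 159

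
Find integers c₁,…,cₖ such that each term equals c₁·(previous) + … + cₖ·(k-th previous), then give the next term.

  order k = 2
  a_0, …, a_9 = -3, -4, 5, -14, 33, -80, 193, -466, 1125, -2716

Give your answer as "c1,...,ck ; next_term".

  a_2 = -2·-4 + 1·-3 = 5
  a_3 = -2·5 + 1·-4 = -14
  a_4 = -2·-14 + 1·5 = 33
  a_5 = -2·33 + 1·-14 = -80
  a_6 = -2·-80 + 1·33 = 193
  a_7 = -2·193 + 1·-80 = -466
  a_8 = -2·-466 + 1·193 = 1125
  a_9 = -2·1125 + 1·-466 = -2716
  a_10 = -2·-2716 + 1·1125 = 6557

-2,1 ; 6557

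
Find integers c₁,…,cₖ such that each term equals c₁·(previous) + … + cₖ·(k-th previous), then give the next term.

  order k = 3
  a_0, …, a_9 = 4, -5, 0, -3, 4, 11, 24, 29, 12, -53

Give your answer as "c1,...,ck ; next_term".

  a_3 = 2·0 + -1·-5 + -2·4 = -3
  a_4 = 2·-3 + -1·0 + -2·-5 = 4
  a_5 = 2·4 + -1·-3 + -2·0 = 11
  a_6 = 2·11 + -1·4 + -2·-3 = 24
  a_7 = 2·24 + -1·11 + -2·4 = 29
  a_8 = 2·29 + -1·24 + -2·11 = 12
  a_9 = 2·12 + -1·29 + -2·24 = -53
  a_10 = 2·-53 + -1·12 + -2·29 = -176

2,-1,-2 ; -176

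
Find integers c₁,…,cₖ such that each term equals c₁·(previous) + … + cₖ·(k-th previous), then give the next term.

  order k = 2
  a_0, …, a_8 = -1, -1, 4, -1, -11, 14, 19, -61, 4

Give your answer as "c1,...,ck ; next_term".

-1,-3 ; 179

  a_2 = -1·-1 + -3·-1 = 4
  a_3 = -1·4 + -3·-1 = -1
  a_4 = -1·-1 + -3·4 = -11
  a_5 = -1·-11 + -3·-1 = 14
  a_6 = -1·14 + -3·-11 = 19
  a_7 = -1·19 + -3·14 = -61
  a_8 = -1·-61 + -3·19 = 4
  a_9 = -1·4 + -3·-61 = 179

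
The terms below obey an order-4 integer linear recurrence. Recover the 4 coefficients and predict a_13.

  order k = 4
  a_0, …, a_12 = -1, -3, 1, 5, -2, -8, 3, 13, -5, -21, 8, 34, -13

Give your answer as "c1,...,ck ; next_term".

  a_4 = 0·5 + -1·1 + 0·-3 + 1·-1 = -2
  a_5 = 0·-2 + -1·5 + 0·1 + 1·-3 = -8
  a_6 = 0·-8 + -1·-2 + 0·5 + 1·1 = 3
  a_7 = 0·3 + -1·-8 + 0·-2 + 1·5 = 13
  a_8 = 0·13 + -1·3 + 0·-8 + 1·-2 = -5
  a_9 = 0·-5 + -1·13 + 0·3 + 1·-8 = -21
  a_10 = 0·-21 + -1·-5 + 0·13 + 1·3 = 8
  a_11 = 0·8 + -1·-21 + 0·-5 + 1·13 = 34
  a_12 = 0·34 + -1·8 + 0·-21 + 1·-5 = -13
  a_13 = 0·-13 + -1·34 + 0·8 + 1·-21 = -55

0,-1,0,1 ; -55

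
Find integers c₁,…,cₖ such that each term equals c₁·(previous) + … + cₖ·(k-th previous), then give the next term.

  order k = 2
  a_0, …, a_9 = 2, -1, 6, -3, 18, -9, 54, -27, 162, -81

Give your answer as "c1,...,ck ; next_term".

  a_2 = 0·-1 + 3·2 = 6
  a_3 = 0·6 + 3·-1 = -3
  a_4 = 0·-3 + 3·6 = 18
  a_5 = 0·18 + 3·-3 = -9
  a_6 = 0·-9 + 3·18 = 54
  a_7 = 0·54 + 3·-9 = -27
  a_8 = 0·-27 + 3·54 = 162
  a_9 = 0·162 + 3·-27 = -81
  a_10 = 0·-81 + 3·162 = 486

0,3 ; 486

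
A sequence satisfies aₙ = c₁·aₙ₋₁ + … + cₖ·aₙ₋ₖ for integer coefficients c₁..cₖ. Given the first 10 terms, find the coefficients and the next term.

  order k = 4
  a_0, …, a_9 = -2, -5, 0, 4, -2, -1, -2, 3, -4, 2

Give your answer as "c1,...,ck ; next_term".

  a_4 = 0·4 + 1·0 + 0·-5 + 1·-2 = -2
  a_5 = 0·-2 + 1·4 + 0·0 + 1·-5 = -1
  a_6 = 0·-1 + 1·-2 + 0·4 + 1·0 = -2
  a_7 = 0·-2 + 1·-1 + 0·-2 + 1·4 = 3
  a_8 = 0·3 + 1·-2 + 0·-1 + 1·-2 = -4
  a_9 = 0·-4 + 1·3 + 0·-2 + 1·-1 = 2
  a_10 = 0·2 + 1·-4 + 0·3 + 1·-2 = -6

0,1,0,1 ; -6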